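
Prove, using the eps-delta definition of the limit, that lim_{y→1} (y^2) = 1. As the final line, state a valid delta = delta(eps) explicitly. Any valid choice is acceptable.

Suppose eps > 0. We seek delta > 0 with 0 < |y − 1| < delta ⇒ |y^2 − 1| < eps.
Factor: y^2 − 1 = (y − 1)(y + 1), so |y^2 − 1| = |y − 1|·|y + 1|.
Restrict delta ≤ 1. Then |y − 1| < 1 gives |y| < 2, so by the triangle inequality |y + 1| ≤ 2 + 1 = 3.
Hence |y^2 − 1| ≤ 3|y − 1|, which is < eps once |y − 1| < eps/3.
Take delta = min(1, eps/3). If 0 < |y − 1| < delta then both bounds hold and |y^2 − 1| ≤ 3|y − 1| < 3·(eps/3) = eps.

delta = min(1, eps/3)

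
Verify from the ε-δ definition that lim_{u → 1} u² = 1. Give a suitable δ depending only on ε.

Suppose ε > 0. We seek δ > 0 with 0 < |u − 1| < δ ⇒ |u² − 1| < ε.
Factor: u² − 1 = (u − 1)(u + 1), so |u² − 1| = |u − 1|·|u + 1|.
Restrict δ ≤ 1. Then |u − 1| < 1 gives |u| < 2, so by the triangle inequality |u + 1| ≤ 2 + 1 = 3.
Hence |u² − 1| ≤ 3|u − 1|, which is < ε once |u − 1| < ε/3.
Take δ = min(1, ε/3). If 0 < |u − 1| < δ then both bounds hold and |u² − 1| ≤ 3|u − 1| < 3·(ε/3) = ε.

δ = min(1, ε/3)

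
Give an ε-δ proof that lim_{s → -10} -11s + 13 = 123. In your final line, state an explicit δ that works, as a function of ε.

δ = ε/11

Fix ε > 0. We need δ > 0 so that 0 < |s + 10| < δ implies |(-11s + 13) − 123| < ε.
Since (-11s + 13) − 123 = -11(s + 10), we have |(-11s + 13) − 123| = 11|s + 10|.
Thus it suffices that |s + 10| < ε/11.
Take δ = ε/11. If 0 < |s + 10| < δ then |(-11s + 13) − 123| = 11|s + 10| < 11·(ε/11) = ε.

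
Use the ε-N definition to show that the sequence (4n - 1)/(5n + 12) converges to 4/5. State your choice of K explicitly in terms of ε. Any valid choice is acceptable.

K = (53/25)/ε

Let ε > 0. For n ≥ 1, |(4n - 1)/(5n + 12) − (4/5)| = |-53|/(5(5n + 12)) = 53/(5(5n + 12)).
Since 5n + 12 ≥ 5n for n ≥ 1, this is ≤ 53/(5·5n) = (53/25)/n.
So |(4n - 1)/(5n + 12) − (4/5)| < ε whenever n > (53/25)/ε.
Take K = (53/25)/ε. If n > K then |(4n - 1)/(5n + 12) − (4/5)| ≤ (53/25)/n < ε.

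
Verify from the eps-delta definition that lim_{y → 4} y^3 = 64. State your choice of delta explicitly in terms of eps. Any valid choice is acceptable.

delta = min(1, eps/61)

Let eps > 0 be given. We seek delta > 0 with 0 < |y − 4| < delta ⇒ |y^3 − 64| < eps.
Factor: y^3 − 64 = (y − 4)(y^2 + 4y + 16), so |y^3 − 64| = |y − 4|·|y^2 + 4y + 16|.
Impose delta ≤ 1 so that |y| < 5; then |y^2 + 4y + 16| ≤ 61.
Hence |y^3 − 64| ≤ 61|y − 4|, which is < eps once |y − 4| < eps/61.
Take delta = min(1, eps/61). If 0 < |y − 4| < delta then both bounds hold and |y^3 − 64| ≤ 61|y − 4| < 61·(eps/61) = eps.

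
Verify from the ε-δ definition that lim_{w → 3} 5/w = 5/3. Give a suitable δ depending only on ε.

δ = min(3/2, (9/10)ε)

Let ε > 0 be given. We seek δ > 0 such that 0 < |w − 3| < δ implies |5/w − (5/3)| < ε.
|5/w − (5/3)| = 5·|3 − w|/(3·|w|) = 5|w − 3|/(3|w|).
Require δ ≤ 3/2 so that |w| > 3 − 3/2 = 3/2, hence 3|w| > 9/2.
Then |5/w − (5/3)| < 5|w − 3|/(9/2), which is < ε when |w − 3| < (9/10)ε.
Take δ = min(3/2, (9/10)ε). Then 0 < |w − 3| < δ gives both |w − 3| < 3/2 and |w − 3| < (9/10)ε, so |5/w − (5/3)| < ε.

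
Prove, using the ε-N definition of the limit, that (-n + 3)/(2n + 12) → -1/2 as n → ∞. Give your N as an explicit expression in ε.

Let ε > 0 be given. For n ≥ 1, |(-n + 3)/(2n + 12) + 1/2| = |18|/(2(2n + 12)) = 18/(2(2n + 12)).
Since 2n + 12 ≥ 2n for n ≥ 1, this is ≤ 18/(2·2n) = (9/2)/n.
So |(-n + 3)/(2n + 12) + 1/2| < ε whenever n > (9/2)/ε.
Take N = (9/2)/ε. If n > N then |(-n + 3)/(2n + 12) + 1/2| ≤ (9/2)/n < ε.

N = (9/2)/ε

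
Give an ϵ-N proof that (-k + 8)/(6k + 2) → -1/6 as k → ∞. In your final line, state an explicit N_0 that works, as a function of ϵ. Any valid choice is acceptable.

Let ϵ > 0. For k ≥ 1, |(-k + 8)/(6k + 2) + 1/6| = |50|/(6(6k + 2)) = 50/(6(6k + 2)).
Since 6k + 2 ≥ 6k for k ≥ 1, this is ≤ 50/(6·6k) = (25/18)/k.
So |(-k + 8)/(6k + 2) + 1/6| < ϵ whenever k > (25/18)/ϵ.
Take N_0 = (25/18)/ϵ. If k > N_0 then |(-k + 8)/(6k + 2) + 1/6| ≤ (25/18)/k < ϵ.

N_0 = (25/18)/ϵ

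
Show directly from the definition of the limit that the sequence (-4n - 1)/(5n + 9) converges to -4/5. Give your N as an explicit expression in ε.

Let ε > 0. For n ≥ 1, |(-4n - 1)/(5n + 9) + 4/5| = |31|/(5(5n + 9)) = 31/(5(5n + 9)).
Since 5n + 9 ≥ 5n for n ≥ 1, this is ≤ 31/(5·5n) = (31/25)/n.
So |(-4n - 1)/(5n + 9) + 4/5| < ε whenever n > (31/25)/ε.
Take N = (31/25)/ε. If n > N then |(-4n - 1)/(5n + 9) + 4/5| ≤ (31/25)/n < ε.

N = (31/25)/ε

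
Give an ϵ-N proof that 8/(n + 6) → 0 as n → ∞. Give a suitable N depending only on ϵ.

N = 8/ϵ

Suppose ϵ > 0. For n ≥ 1, |8/(n + 6) − 0| = 8/(n + 6) ≤ 8/n.
We need 8/n < ϵ, i.e. n > 8/ϵ.
Take N = 8/ϵ. If n > N then |8/(n + 6)| ≤ 8/n < ϵ.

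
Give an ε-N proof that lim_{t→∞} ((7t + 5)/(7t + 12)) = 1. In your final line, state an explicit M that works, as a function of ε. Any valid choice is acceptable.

M = 1/ε

Let ε > 0 be given. We seek M > 0 such that t > M implies |(7t + 5)/(7t + 12) − 1| < ε.
(7t + 5)/(7t + 12) − 1 = (7(7t + 5) − 7(7t + 12)) / (7(7t + 12)) = -49/(7(7t + 12)).
For t > 0 we have 7t + 12 > 7t, so |(7t + 5)/(7t + 12) − 1| = 49/(7(7t + 12)) < 49/(7·7t) = 1/t.
Thus |(7t + 5)/(7t + 12) − 1| < ε whenever t > 1/ε.
Take M = 1/ε. If t > M then |(7t + 5)/(7t + 12) − 1| < 1/t < ε.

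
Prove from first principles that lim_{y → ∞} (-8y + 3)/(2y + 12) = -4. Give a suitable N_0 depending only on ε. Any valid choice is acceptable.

N_0 = (51/2)/ε

Let ε > 0 be given. We seek N_0 > 0 such that y > N_0 implies |(-8y + 3)/(2y + 12) + 4| < ε.
(-8y + 3)/(2y + 12) + 4 = (2(-8y + 3) − (-8)(2y + 12)) / (2(2y + 12)) = 102/(2(2y + 12)).
For y > 0 we have 2y + 12 > 2y, so |(-8y + 3)/(2y + 12) + 4| = 102/(2(2y + 12)) < 102/(2·2y) = (51/2)/y.
Thus |(-8y + 3)/(2y + 12) + 4| < ε whenever y > (51/2)/ε.
Take N_0 = (51/2)/ε. If y > N_0 then |(-8y + 3)/(2y + 12) + 4| < (51/2)/y < ε.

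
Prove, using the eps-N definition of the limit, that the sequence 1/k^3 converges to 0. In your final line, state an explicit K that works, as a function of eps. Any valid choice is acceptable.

K = (1/eps)^{1/3}

Let eps > 0 be given. For k ≥ 1, |1/k^3 − 0| = 1/k^3.
1/k^3 < eps ⇔ k^3 > 1/eps ⇔ k > (1/eps)^{1/3}.
Take K = (1/eps)^{1/3}. Then k > K implies 1/k^3 < eps.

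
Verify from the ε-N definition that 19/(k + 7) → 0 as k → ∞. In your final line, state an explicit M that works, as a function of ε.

M = 19/ε

Fix ε > 0. For k ≥ 1, |19/(k + 7) − 0| = 19/(k + 7) ≤ 19/k.
We need 19/k < ε, i.e. k > 19/ε.
Take M = 19/ε. If k > M then |19/(k + 7)| ≤ 19/k < ε.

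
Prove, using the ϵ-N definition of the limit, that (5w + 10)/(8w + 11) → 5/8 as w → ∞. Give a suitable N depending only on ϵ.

N = (25/64)/ϵ

Suppose ϵ > 0. We seek N > 0 such that w > N implies |(5w + 10)/(8w + 11) − (5/8)| < ϵ.
(5w + 10)/(8w + 11) − (5/8) = (8(5w + 10) − 5(8w + 11)) / (8(8w + 11)) = 25/(8(8w + 11)).
For w > 0 we have 8w + 11 > 8w, so |(5w + 10)/(8w + 11) − (5/8)| = 25/(8(8w + 11)) < 25/(8·8w) = (25/64)/w.
Thus |(5w + 10)/(8w + 11) − (5/8)| < ϵ whenever w > (25/64)/ϵ.
Take N = (25/64)/ϵ. If w > N then |(5w + 10)/(8w + 11) − (5/8)| < (25/64)/w < ϵ.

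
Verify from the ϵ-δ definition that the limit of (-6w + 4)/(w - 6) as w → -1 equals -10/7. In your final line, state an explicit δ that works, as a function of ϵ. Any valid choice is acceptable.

δ = min(7/2, (49/64)ϵ)

Let ϵ > 0. We want δ > 0 with 0 < |w + 1| < δ ⇒ |(-6w + 4)/(w - 6) + 10/7| < ϵ.
Combining over a common denominator, (-6w + 4)/(w - 6) + 10/7 = [(-6w + 4)·(-7) − 10·(w - 6)] / [(-7)·(w - 6)] = 32(w + 1) / ((-7)(w - 6)).
So |(-6w + 4)/(w - 6) + 10/7| = 32|w + 1| / (7·|w − 6|).
Restrict δ ≤ 7/2. Then |w + 1| < 7/2 gives |w − 6| = |(w + 1) + (-7)| ≥ 7 − 7/2 = 7/2.
Hence |(-6w + 4)/(w - 6) + 10/7| < 32|w + 1|/(7·(7/2)) = (64/49)|w + 1|, which is < ϵ once |w + 1| < (49/64)ϵ.
Take δ = min(7/2, (49/64)ϵ). Then 0 < |w + 1| < δ forces both bounds, so |(-6w + 4)/(w - 6) + 10/7| < ϵ.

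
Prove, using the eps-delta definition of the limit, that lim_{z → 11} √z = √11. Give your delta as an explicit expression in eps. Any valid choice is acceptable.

delta = min(11, √11·eps)

Let eps > 0. We want delta > 0 such that 0 < |z − 11| < delta implies |√z − √11| < eps.
Rationalise: √z − √11 = (z − 11)/(√z + √11), so |√z − √11| = |z − 11|/(√z + √11).
Restrict delta ≤ 11 so that |z − 11| < 11 forces z > 0, and then √z + √11 > √11.
Hence |√z − √11| < |z − 11|/√11, which is < eps once |z − 11| < √11·eps.
Take delta = min(11, √11·eps). If 0 < |z − 11| < delta then z > 0 and |√z − √11| < |z − 11|/√11 < eps.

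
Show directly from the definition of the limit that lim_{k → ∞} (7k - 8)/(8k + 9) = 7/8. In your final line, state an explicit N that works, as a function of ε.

N = (127/64)/ε

Let ε > 0 be given. For k ≥ 1, |(7k - 8)/(8k + 9) − (7/8)| = |-127|/(8(8k + 9)) = 127/(8(8k + 9)).
Since 8k + 9 ≥ 8k for k ≥ 1, this is ≤ 127/(8·8k) = (127/64)/k.
So |(7k - 8)/(8k + 9) − (7/8)| < ε whenever k > (127/64)/ε.
Take N = (127/64)/ε. If k > N then |(7k - 8)/(8k + 9) − (7/8)| ≤ (127/64)/k < ε.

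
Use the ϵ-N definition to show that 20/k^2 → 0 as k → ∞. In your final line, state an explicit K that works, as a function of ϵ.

K = (20/ϵ)^{1/2}

Suppose ϵ > 0. For k ≥ 1, |20/k^2 − 0| = 20/k^2.
20/k^2 < ϵ ⇔ k^2 > 20/ϵ ⇔ k > (20/ϵ)^{1/2}.
Take K = (20/ϵ)^{1/2}. Then k > K implies 20/k^2 < ϵ.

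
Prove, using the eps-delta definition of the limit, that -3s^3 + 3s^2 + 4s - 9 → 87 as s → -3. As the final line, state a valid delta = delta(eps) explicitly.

delta = min(2, eps/167)

Suppose eps > 0. We want delta > 0 such that 0 < |s + 3| < delta implies |(-3s^3 + 3s^2 + 4s - 9) − 87| < eps.
(-3s^3 + 3s^2 + 4s - 9) − 87 = -3s^3 + 3s^2 + 4s - 96 = (s + 3)(-3s^2 + 12s - 32).
So |(-3s^3 + 3s^2 + 4s - 9) − 87| = |s + 3|·|-3s^2 + 12s - 32|.
Assume first that |s + 3| < 2, so |s| < 5. Then |-3s^2 + 12s - 32| ≤ 3·5^2 + 12·5 + 32 = 167.
Hence |(-3s^3 + 3s^2 + 4s - 9) − 87| ≤ 167|s + 3| < eps provided |s + 3| < eps/167.
Choosing delta = min(2, eps/167) ensures both conditions, hence |(-3s^3 + 3s^2 + 4s - 9) − 87| < eps.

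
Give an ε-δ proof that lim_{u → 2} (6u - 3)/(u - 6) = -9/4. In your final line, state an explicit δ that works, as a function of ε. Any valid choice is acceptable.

δ = min(2, (8/33)ε)

Fix ε > 0. We want δ > 0 with 0 < |u − 2| < δ ⇒ |(6u - 3)/(u - 6) + 9/4| < ε.
Combining over a common denominator, (6u - 3)/(u - 6) + 9/4 = [(6u - 3)·(-4) − 9·(u - 6)] / [(-4)·(u - 6)] = -33(u − 2) / ((-4)(u - 6)).
So |(6u - 3)/(u - 6) + 9/4| = 33|u − 2| / (4·|u − 6|).
Require δ ≤ 2, so |u − 6| ≥ |-4| − |u − 2| > 4 − 2 = 2.
Hence |(6u - 3)/(u - 6) + 9/4| < 33|u − 2|/(4·2) = (33/8)|u − 2|, which is < ε once |u − 2| < (8/33)ε.
Take δ = min(2, (8/33)ε). Then 0 < |u − 2| < δ forces both bounds, so |(6u - 3)/(u - 6) + 9/4| < ε.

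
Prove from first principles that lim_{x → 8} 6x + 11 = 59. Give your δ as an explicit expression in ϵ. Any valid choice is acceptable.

Let ϵ > 0 be given. We need δ > 0 so that 0 < |x − 8| < δ implies |(6x + 11) − 59| < ϵ.
|(6x + 11) − 59| = |6x - 48| = 6|x − 8|.
Thus it suffices that |x − 8| < ϵ/6.
Choosing δ = ϵ/6 gives |(6x + 11) − 59| = 6|x − 8| < ϵ whenever |x − 8| < δ.

δ = ϵ/6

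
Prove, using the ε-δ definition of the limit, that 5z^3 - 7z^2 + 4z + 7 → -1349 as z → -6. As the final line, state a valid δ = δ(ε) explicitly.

Suppose ε > 0. We want δ > 0 such that 0 < |z + 6| < δ implies |(5z^3 - 7z^2 + 4z + 7) + 1349| < ε.
(5z^3 - 7z^2 + 4z + 7) + 1349 = 5z^3 - 7z^2 + 4z + 1356 = (z + 6)(5z^2 - 37z + 226).
So |(5z^3 - 7z^2 + 4z + 7) + 1349| = |z + 6|·|5z^2 - 37z + 226|.
Assume first that |z + 6| < 2, so |z| < 8. Then |5z^2 - 37z + 226| ≤ 5·8^2 + 37·8 + 226 = 842.
Hence |(5z^3 - 7z^2 + 4z + 7) + 1349| ≤ 842|z + 6| < ε provided |z + 6| < ε/842.
Choosing δ = min(2, ε/842) ensures both conditions, hence |(5z^3 - 7z^2 + 4z + 7) + 1349| < ε.

δ = min(2, ε/842)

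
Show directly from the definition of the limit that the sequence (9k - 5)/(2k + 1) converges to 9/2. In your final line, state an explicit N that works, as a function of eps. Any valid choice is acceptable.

Let eps > 0 be given. For k ≥ 1, |(9k - 5)/(2k + 1) − (9/2)| = |-19|/(2(2k + 1)) = 19/(2(2k + 1)).
Since 2k + 1 ≥ 2k for k ≥ 1, this is ≤ 19/(2·2k) = (19/4)/k.
So |(9k - 5)/(2k + 1) − (9/2)| < eps whenever k > (19/4)/eps.
Take N = (19/4)/eps. If k > N then |(9k - 5)/(2k + 1) − (9/2)| ≤ (19/4)/k < eps.

N = (19/4)/eps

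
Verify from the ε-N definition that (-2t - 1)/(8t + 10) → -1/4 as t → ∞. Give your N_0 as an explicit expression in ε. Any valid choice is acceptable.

N_0 = (3/16)/ε

Let ε > 0. We seek N_0 > 0 such that t > N_0 implies |(-2t - 1)/(8t + 10) + 1/4| < ε.
(-2t - 1)/(8t + 10) + 1/4 = (8(-2t - 1) − (-2)(8t + 10)) / (8(8t + 10)) = 12/(8(8t + 10)).
For t > 0 we have 8t + 10 > 8t, so |(-2t - 1)/(8t + 10) + 1/4| = 12/(8(8t + 10)) < 12/(8·8t) = (3/16)/t.
Thus |(-2t - 1)/(8t + 10) + 1/4| < ε whenever t > (3/16)/ε.
Take N_0 = (3/16)/ε. If t > N_0 then |(-2t - 1)/(8t + 10) + 1/4| < (3/16)/t < ε.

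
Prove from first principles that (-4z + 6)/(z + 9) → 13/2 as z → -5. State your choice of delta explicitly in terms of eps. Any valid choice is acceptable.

Let eps > 0. We want delta > 0 with 0 < |z + 5| < delta ⇒ |(-4z + 6)/(z + 9) − (13/2)| < eps.
Combining over a common denominator, (-4z + 6)/(z + 9) − (13/2) = [(-4z + 6)·4 − 26·(z + 9)] / [4·(z + 9)] = -42(z + 5) / (4(z + 9)).
So |(-4z + 6)/(z + 9) − (13/2)| = 42|z + 5| / (4·|z + 9|).
Restrict delta ≤ 2. Then |z + 5| < 2 gives |z + 9| = |(z + 5) + 4| ≥ 4 − 2 = 2.
Hence |(-4z + 6)/(z + 9) − (13/2)| < 42|z + 5|/(4·2) = (21/4)|z + 5|, which is < eps once |z + 5| < (4/21)eps.
Take delta = min(2, (4/21)eps). Then 0 < |z + 5| < delta forces both bounds, so |(-4z + 6)/(z + 9) − (13/2)| < eps.

delta = min(2, (4/21)eps)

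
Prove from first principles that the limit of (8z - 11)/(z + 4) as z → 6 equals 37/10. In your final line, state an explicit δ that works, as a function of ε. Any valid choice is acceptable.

δ = min(5, (50/43)ε)

Fix ε > 0. We want δ > 0 with 0 < |z − 6| < δ ⇒ |(8z - 11)/(z + 4) − (37/10)| < ε.
Combining over a common denominator, (8z - 11)/(z + 4) − (37/10) = [(8z - 11)·10 − 37·(z + 4)] / [10·(z + 4)] = 43(z − 6) / (10(z + 4)).
So |(8z - 11)/(z + 4) − (37/10)| = 43|z − 6| / (10·|z + 4|).
Restrict δ ≤ 5. Then |z − 6| < 5 gives |z + 4| = |(z − 6) + 10| ≥ 10 − 5 = 5.
Hence |(8z - 11)/(z + 4) − (37/10)| < 43|z − 6|/(10·5) = (43/50)|z − 6|, which is < ε once |z − 6| < (50/43)ε.
Take δ = min(5, (50/43)ε). Then 0 < |z − 6| < δ forces both bounds, so |(8z - 11)/(z + 4) − (37/10)| < ε.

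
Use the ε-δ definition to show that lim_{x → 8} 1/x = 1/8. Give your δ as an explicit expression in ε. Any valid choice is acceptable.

Fix ε > 0. We seek δ > 0 such that 0 < |x − 8| < δ implies |1/x − (1/8)| < ε.
|1/x − (1/8)| = |8 − x|/(8·|x|) = |x − 8|/(8|x|).
Require δ ≤ 4 so that |x| > 8 − 4 = 4, hence 8|x| > 32.
Then |1/x − (1/8)| < |x − 8|/32, which is < ε when |x − 8| < 32ε.
Take δ = min(4, 32ε). Then 0 < |x − 8| < δ gives both |x − 8| < 4 and |x − 8| < 32ε, so |1/x − (1/8)| < ε.

δ = min(4, 32ε)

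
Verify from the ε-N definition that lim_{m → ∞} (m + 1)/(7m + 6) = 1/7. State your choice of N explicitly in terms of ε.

Suppose ε > 0. For m ≥ 1, |(m + 1)/(7m + 6) − (1/7)| = |1|/(7(7m + 6)) = 1/(7(7m + 6)).
Since 7m + 6 ≥ 7m for m ≥ 1, this is ≤ 1/(7·7m) = (1/49)/m.
So |(m + 1)/(7m + 6) − (1/7)| < ε whenever m > (1/49)/ε.
Take N = (1/49)/ε. If m > N then |(m + 1)/(7m + 6) − (1/7)| ≤ (1/49)/m < ε.

N = (1/49)/ε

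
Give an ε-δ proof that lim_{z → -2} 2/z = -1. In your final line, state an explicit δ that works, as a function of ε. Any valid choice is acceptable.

Let ε > 0 be given. We seek δ > 0 such that 0 < |z + 2| < δ implies |2/z + 1| < ε.
|2/z + 1| = 2·|-2 − z|/(2·|z|) = 2|z + 2|/(2|z|).
Restrict δ ≤ 1. Then |z + 2| < 1 gives |z| > 1, so 2|z| > 2.
Then |2/z + 1| < 2|z + 2|/2, which is < ε when |z + 2| < ε.
Take δ = min(1, ε). Then 0 < |z + 2| < δ gives both |z + 2| < 1 and |z + 2| < ε, so |2/z + 1| < ε.

δ = min(1, ε)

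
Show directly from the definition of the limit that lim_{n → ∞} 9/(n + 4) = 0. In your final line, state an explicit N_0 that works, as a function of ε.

N_0 = 9/ε

Let ε > 0. For n ≥ 1, |9/(n + 4) − 0| = 9/(n + 4) ≤ 9/n.
We need 9/n < ε, i.e. n > 9/ε.
Take N_0 = 9/ε. If n > N_0 then |9/(n + 4)| ≤ 9/n < ε.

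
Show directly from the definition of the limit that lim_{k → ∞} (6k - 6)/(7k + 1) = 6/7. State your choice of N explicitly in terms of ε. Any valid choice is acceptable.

N = (48/49)/ε

Let ε > 0. For k ≥ 1, |(6k - 6)/(7k + 1) − (6/7)| = |-48|/(7(7k + 1)) = 48/(7(7k + 1)).
Since 7k + 1 ≥ 7k for k ≥ 1, this is ≤ 48/(7·7k) = (48/49)/k.
So |(6k - 6)/(7k + 1) − (6/7)| < ε whenever k > (48/49)/ε.
Take N = (48/49)/ε. If k > N then |(6k - 6)/(7k + 1) − (6/7)| ≤ (48/49)/k < ε.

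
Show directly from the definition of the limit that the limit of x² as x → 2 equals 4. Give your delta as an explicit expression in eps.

Let eps > 0. We seek delta > 0 with 0 < |x − 2| < delta ⇒ |x² − 4| < eps.
Factor: x² − 4 = (x − 2)(x + 2), so |x² − 4| = |x − 2|·|x + 2|.
Restrict delta ≤ 1. Then |x − 2| < 1 gives |x| < 3, so by the triangle inequality |x + 2| ≤ 3 + 2 = 5.
Hence |x² − 4| ≤ 5|x − 2|, which is < eps once |x − 2| < eps/5.
Take delta = min(1, eps/5). If 0 < |x − 2| < delta then both bounds hold and |x² − 4| ≤ 5|x − 2| < 5·(eps/5) = eps.

delta = min(1, eps/5)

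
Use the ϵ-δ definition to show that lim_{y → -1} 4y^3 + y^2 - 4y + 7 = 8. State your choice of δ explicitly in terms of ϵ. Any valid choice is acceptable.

Fix ϵ > 0. We want δ > 0 such that 0 < |y + 1| < δ implies |(4y^3 + y^2 - 4y + 7) − 8| < ϵ.
(4y^3 + y^2 - 4y + 7) − 8 = 4y^3 + y^2 - 4y - 1 = (y + 1)(4y^2 - 3y - 1).
So |(4y^3 + y^2 - 4y + 7) − 8| = |y + 1|·|4y^2 - 3y - 1|.
Require δ ≤ 1. Then |y + 1| < 1 gives |y| < 2, and by the triangle inequality |4y^2 - 3y - 1| ≤ 4·2^2 + 3·2 + 1 = 23.
Hence |(4y^3 + y^2 - 4y + 7) − 8| ≤ 23|y + 1| < ϵ provided |y + 1| < ϵ/23.
Take δ = min(1, ϵ/23). Then 0 < |y + 1| < δ gives both |y + 1| < 1 and |y + 1| < ϵ/23, so |(4y^3 + y^2 - 4y + 7) − 8| < ϵ.

δ = min(1, ϵ/23)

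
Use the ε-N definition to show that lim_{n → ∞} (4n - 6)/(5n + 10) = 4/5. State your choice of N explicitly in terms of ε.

N = (14/5)/ε

Suppose ε > 0. For n ≥ 1, |(4n - 6)/(5n + 10) − (4/5)| = |-70|/(5(5n + 10)) = 70/(5(5n + 10)).
Since 5n + 10 ≥ 5n for n ≥ 1, this is ≤ 70/(5·5n) = (14/5)/n.
So |(4n - 6)/(5n + 10) − (4/5)| < ε whenever n > (14/5)/ε.
Take N = (14/5)/ε. If n > N then |(4n - 6)/(5n + 10) − (4/5)| ≤ (14/5)/n < ε.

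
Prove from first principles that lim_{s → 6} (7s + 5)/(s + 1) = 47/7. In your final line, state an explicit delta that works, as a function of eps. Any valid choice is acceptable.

Suppose eps > 0. We want delta > 0 with 0 < |s − 6| < delta ⇒ |(7s + 5)/(s + 1) − (47/7)| < eps.
Combining over a common denominator, (7s + 5)/(s + 1) − (47/7) = [(7s + 5)·7 − 47·(s + 1)] / [7·(s + 1)] = 2(s − 6) / (7(s + 1)).
So |(7s + 5)/(s + 1) − (47/7)| = 2|s − 6| / (7·|s + 1|).
Require delta ≤ 7/2, so |s + 1| ≥ |7| − |s − 6| > 7 − 7/2 = 7/2.
Hence |(7s + 5)/(s + 1) − (47/7)| < 2|s − 6|/(7·(7/2)) = (4/49)|s − 6|, which is < eps once |s − 6| < (49/4)eps.
Take delta = min(7/2, (49/4)eps). Then 0 < |s − 6| < delta forces both bounds, so |(7s + 5)/(s + 1) − (47/7)| < eps.

delta = min(7/2, (49/4)eps)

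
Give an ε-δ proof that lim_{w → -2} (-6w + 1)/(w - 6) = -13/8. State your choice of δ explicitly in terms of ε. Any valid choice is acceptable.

Let ε > 0. We want δ > 0 with 0 < |w + 2| < δ ⇒ |(-6w + 1)/(w - 6) + 13/8| < ε.
Combining over a common denominator, (-6w + 1)/(w - 6) + 13/8 = [(-6w + 1)·(-8) − 13·(w - 6)] / [(-8)·(w - 6)] = 35(w + 2) / ((-8)(w - 6)).
So |(-6w + 1)/(w - 6) + 13/8| = 35|w + 2| / (8·|w − 6|).
Require δ ≤ 4, so |w − 6| ≥ |-8| − |w + 2| > 8 − 4 = 4.
Hence |(-6w + 1)/(w - 6) + 13/8| < 35|w + 2|/(8·4) = (35/32)|w + 2|, which is < ε once |w + 2| < (32/35)ε.
Take δ = min(4, (32/35)ε). Then 0 < |w + 2| < δ forces both bounds, so |(-6w + 1)/(w - 6) + 13/8| < ε.

δ = min(4, (32/35)ε)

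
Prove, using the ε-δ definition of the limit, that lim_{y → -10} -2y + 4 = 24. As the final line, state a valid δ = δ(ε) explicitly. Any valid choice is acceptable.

δ = ε/2

Suppose ε > 0. We need δ > 0 so that 0 < |y + 10| < δ implies |(-2y + 4) − 24| < ε.
|(-2y + 4) − 24| = |-2y - 20| = 2|y + 10|.
So 2|y + 10| < ε exactly when |y + 10| < ε/2.
Choosing δ = ε/2 gives |(-2y + 4) − 24| = 2|y + 10| < ε whenever |y + 10| < δ.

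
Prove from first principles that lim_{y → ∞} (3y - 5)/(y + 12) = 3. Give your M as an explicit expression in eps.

M = 41/eps

Let eps > 0. We seek M > 0 such that y > M implies |(3y - 5)/(y + 12) − 3| < eps.
(3y - 5)/(y + 12) − 3 = ((3y - 5) − 3(y + 12)) / ((y + 12)) = -41/((y + 12)).
For y > 0 we have y + 12 > y, so |(3y - 5)/(y + 12) − 3| = 41/((y + 12)) < 41/(y) = 41/y.
Thus |(3y - 5)/(y + 12) − 3| < eps whenever y > 41/eps.
Take M = 41/eps. If y > M then |(3y - 5)/(y + 12) − 3| < 41/y < eps.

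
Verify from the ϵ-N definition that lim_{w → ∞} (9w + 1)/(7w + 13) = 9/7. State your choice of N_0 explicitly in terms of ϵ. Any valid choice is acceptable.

N_0 = (110/49)/ϵ

Fix ϵ > 0. We seek N_0 > 0 such that w > N_0 implies |(9w + 1)/(7w + 13) − (9/7)| < ϵ.
(9w + 1)/(7w + 13) − (9/7) = (7(9w + 1) − 9(7w + 13)) / (7(7w + 13)) = -110/(7(7w + 13)).
For w > 0 we have 7w + 13 > 7w, so |(9w + 1)/(7w + 13) − (9/7)| = 110/(7(7w + 13)) < 110/(7·7w) = (110/49)/w.
Thus |(9w + 1)/(7w + 13) − (9/7)| < ϵ whenever w > (110/49)/ϵ.
Take N_0 = (110/49)/ϵ. If w > N_0 then |(9w + 1)/(7w + 13) − (9/7)| < (110/49)/w < ϵ.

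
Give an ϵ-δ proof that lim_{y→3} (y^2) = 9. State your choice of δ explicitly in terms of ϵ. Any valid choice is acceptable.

δ = min(1, ϵ/7)

Fix ϵ > 0. We seek δ > 0 with 0 < |y − 3| < δ ⇒ |y^2 − 9| < ϵ.
Factor: y^2 − 9 = (y − 3)(y + 3), so |y^2 − 9| = |y − 3|·|y + 3|.
Restrict δ ≤ 1. Then |y − 3| < 1 gives |y| < 4, so by the triangle inequality |y + 3| ≤ 4 + 3 = 7.
Hence |y^2 − 9| ≤ 7|y − 3|, which is < ϵ once |y − 3| < ϵ/7.
Take δ = min(1, ϵ/7). If 0 < |y − 3| < δ then both bounds hold and |y^2 − 9| ≤ 7|y − 3| < 7·(ϵ/7) = ϵ.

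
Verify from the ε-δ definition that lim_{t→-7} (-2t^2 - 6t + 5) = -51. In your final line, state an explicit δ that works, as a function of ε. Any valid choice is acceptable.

δ = min(1, ε/24)

Let ε > 0. We want δ > 0 such that 0 < |t + 7| < δ implies |(-2t^2 - 6t + 5) + 51| < ε.
(-2t^2 - 6t + 5) + 51 = -2t^2 - 6t + 56 = (t + 7)(-2t + 8).
So |(-2t^2 - 6t + 5) + 51| = |t + 7|·|-2t + 8|.
Assume first that |t + 7| < 1, so |t| < 8. Then |-2t + 8| ≤ 2·8 + 8 = 24.
Hence |(-2t^2 - 6t + 5) + 51| ≤ 24|t + 7| < ε provided |t + 7| < ε/24.
Take δ = min(1, ε/24). Then 0 < |t + 7| < δ gives both |t + 7| < 1 and |t + 7| < ε/24, so |(-2t^2 - 6t + 5) + 51| < ε.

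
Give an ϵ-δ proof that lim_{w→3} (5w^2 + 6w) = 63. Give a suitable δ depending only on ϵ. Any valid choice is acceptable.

δ = min(2, ϵ/46)

Let ϵ > 0 be given. We want δ > 0 such that 0 < |w − 3| < δ implies |(5w^2 + 6w) − 63| < ϵ.
(5w^2 + 6w) − 63 = 5w^2 + 6w - 63 = (w − 3)(5w + 21).
So |(5w^2 + 6w) − 63| = |w − 3|·|5w + 21|.
Require δ ≤ 2. Then |w − 3| < 2 gives |w| < 5, and by the triangle inequality |5w + 21| ≤ 5·5 + 21 = 46.
Hence |(5w^2 + 6w) − 63| ≤ 46|w − 3| < ϵ provided |w − 3| < ϵ/46.
Take δ = min(2, ϵ/46). Then 0 < |w − 3| < δ gives both |w − 3| < 2 and |w − 3| < ϵ/46, so |(5w^2 + 6w) − 63| < ϵ.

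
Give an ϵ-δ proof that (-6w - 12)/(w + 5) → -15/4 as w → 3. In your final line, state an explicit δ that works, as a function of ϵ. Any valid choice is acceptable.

Suppose ϵ > 0. We want δ > 0 with 0 < |w − 3| < δ ⇒ |(-6w - 12)/(w + 5) + 15/4| < ϵ.
Combining over a common denominator, (-6w - 12)/(w + 5) + 15/4 = [(-6w - 12)·8 − (-30)·(w + 5)] / [8·(w + 5)] = -18(w − 3) / (8(w + 5)).
So |(-6w - 12)/(w + 5) + 15/4| = 18|w − 3| / (8·|w + 5|).
Restrict δ ≤ 4. Then |w − 3| < 4 gives |w + 5| = |(w − 3) + 8| ≥ 8 − 4 = 4.
Hence |(-6w - 12)/(w + 5) + 15/4| < 18|w − 3|/(8·4) = (9/16)|w − 3|, which is < ϵ once |w − 3| < (16/9)ϵ.
Take δ = min(4, (16/9)ϵ). Then 0 < |w − 3| < δ forces both bounds, so |(-6w - 12)/(w + 5) + 15/4| < ϵ.

δ = min(4, (16/9)ϵ)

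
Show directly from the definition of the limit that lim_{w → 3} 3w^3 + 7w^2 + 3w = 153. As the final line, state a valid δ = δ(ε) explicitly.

δ = min(1, ε/163)

Let ε > 0. We want δ > 0 such that 0 < |w − 3| < δ implies |(3w^3 + 7w^2 + 3w) − 153| < ε.
(3w^3 + 7w^2 + 3w) − 153 = 3w^3 + 7w^2 + 3w - 153 = (w − 3)(3w^2 + 16w + 51).
So |(3w^3 + 7w^2 + 3w) − 153| = |w − 3|·|3w^2 + 16w + 51|.
Assume first that |w − 3| < 1, so |w| < 4. Then |3w^2 + 16w + 51| ≤ 3·4^2 + 16·4 + 51 = 163.
Hence |(3w^3 + 7w^2 + 3w) − 153| ≤ 163|w − 3| < ε provided |w − 3| < ε/163.
Take δ = min(1, ε/163). Then 0 < |w − 3| < δ gives both |w − 3| < 1 and |w − 3| < ε/163, so |(3w^3 + 7w^2 + 3w) − 153| < ε.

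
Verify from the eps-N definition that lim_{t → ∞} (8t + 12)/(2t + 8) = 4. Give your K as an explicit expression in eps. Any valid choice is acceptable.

K = 10/eps

Suppose eps > 0. We seek K > 0 such that t > K implies |(8t + 12)/(2t + 8) − 4| < eps.
(8t + 12)/(2t + 8) − 4 = (2(8t + 12) − 8(2t + 8)) / (2(2t + 8)) = -40/(2(2t + 8)).
For t > 0 we have 2t + 8 > 2t, so |(8t + 12)/(2t + 8) − 4| = 40/(2(2t + 8)) < 40/(2·2t) = 10/t.
Thus |(8t + 12)/(2t + 8) − 4| < eps whenever t > 10/eps.
Take K = 10/eps. If t > K then |(8t + 12)/(2t + 8) − 4| < 10/t < eps.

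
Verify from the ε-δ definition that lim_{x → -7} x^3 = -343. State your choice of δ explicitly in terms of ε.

Fix ε > 0. We seek δ > 0 with 0 < |x + 7| < δ ⇒ |x^3 + 343| < ε.
Factor: x^3 + 343 = (x + 7)(x^2 - 7x + 49), so |x^3 + 343| = |x + 7|·|x^2 - 7x + 49|.
Restrict δ ≤ 1. Then |x + 7| < 1 gives |x| < 8, so by the triangle inequality |x^2 - 7x + 49| ≤ 8^2 + 7·8 + 49 = 169.
Hence |x^3 + 343| ≤ 169|x + 7|, which is < ε once |x + 7| < ε/169.
Take δ = min(1, ε/169). If 0 < |x + 7| < δ then both bounds hold and |x^3 + 343| ≤ 169|x + 7| < 169·(ε/169) = ε.

δ = min(1, ε/169)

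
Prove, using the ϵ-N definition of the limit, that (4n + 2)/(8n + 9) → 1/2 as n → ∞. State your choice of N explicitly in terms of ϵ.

N = (5/16)/ϵ

Suppose ϵ > 0. For n ≥ 1, |(4n + 2)/(8n + 9) − (1/2)| = |-20|/(8(8n + 9)) = 20/(8(8n + 9)).
Since 8n + 9 ≥ 8n for n ≥ 1, this is ≤ 20/(8·8n) = (5/16)/n.
So |(4n + 2)/(8n + 9) − (1/2)| < ϵ whenever n > (5/16)/ϵ.
Take N = (5/16)/ϵ. If n > N then |(4n + 2)/(8n + 9) − (1/2)| ≤ (5/16)/n < ϵ.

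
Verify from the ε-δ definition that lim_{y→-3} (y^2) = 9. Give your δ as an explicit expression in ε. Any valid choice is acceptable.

Let ε > 0. We seek δ > 0 with 0 < |y + 3| < δ ⇒ |y^2 − 9| < ε.
Factor: y^2 − 9 = (y + 3)(y - 3), so |y^2 − 9| = |y + 3|·|y - 3|.
Impose δ ≤ 1 so that |y| < 4; then |y - 3| ≤ 7.
Hence |y^2 − 9| ≤ 7|y + 3|, which is < ε once |y + 3| < ε/7.
Take δ = min(1, ε/7). If 0 < |y + 3| < δ then both bounds hold and |y^2 − 9| ≤ 7|y + 3| < 7·(ε/7) = ε.

δ = min(1, ε/7)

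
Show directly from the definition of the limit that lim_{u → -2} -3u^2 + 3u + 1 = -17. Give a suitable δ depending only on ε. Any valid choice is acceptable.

Let ε > 0 be given. We want δ > 0 such that 0 < |u + 2| < δ implies |(-3u^2 + 3u + 1) + 17| < ε.
(-3u^2 + 3u + 1) + 17 = -3u^2 + 3u + 18 = (u + 2)(-3u + 9).
So |(-3u^2 + 3u + 1) + 17| = |u + 2|·|-3u + 9|.
Assume first that |u + 2| < 2, so |u| < 4. Then |-3u + 9| ≤ 3·4 + 9 = 21.
Hence |(-3u^2 + 3u + 1) + 17| ≤ 21|u + 2| < ε provided |u + 2| < ε/21.
Choosing δ = min(2, ε/21) ensures both conditions, hence |(-3u^2 + 3u + 1) + 17| < ε.

δ = min(2, ε/21)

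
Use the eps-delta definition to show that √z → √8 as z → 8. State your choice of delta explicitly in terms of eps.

delta = min(8, √8·eps)

Fix eps > 0. We want delta > 0 such that 0 < |z − 8| < delta implies |√z − √8| < eps.
Rationalise: √z − √8 = (z − 8)/(√z + √8), so |√z − √8| = |z − 8|/(√z + √8).
Restrict delta ≤ 8 so that |z − 8| < 8 forces z > 0, and then √z + √8 > √8.
Hence |√z − √8| < |z − 8|/√8, which is < eps once |z − 8| < √8·eps.
Take delta = min(8, √8·eps). If 0 < |z − 8| < delta then z > 0 and |√z − √8| < |z − 8|/√8 < eps.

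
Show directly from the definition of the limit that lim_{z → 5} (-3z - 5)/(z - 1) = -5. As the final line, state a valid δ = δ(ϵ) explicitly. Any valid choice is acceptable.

Fix ϵ > 0. We want δ > 0 with 0 < |z − 5| < δ ⇒ |(-3z - 5)/(z - 1) + 5| < ϵ.
Combining over a common denominator, (-3z - 5)/(z - 1) + 5 = [(-3z - 5)·4 − (-20)·(z - 1)] / [4·(z - 1)] = 8(z − 5) / (4(z - 1)).
So |(-3z - 5)/(z - 1) + 5| = 8|z − 5| / (4·|z − 1|).
Require δ ≤ 2, so |z − 1| ≥ |4| − |z − 5| > 4 − 2 = 2.
Hence |(-3z - 5)/(z - 1) + 5| < 8|z − 5|/(4·2) = |z − 5|, which is < ϵ once |z − 5| < ϵ.
Take δ = min(2, ϵ). Then 0 < |z − 5| < δ forces both bounds, so |(-3z - 5)/(z - 1) + 5| < ϵ.

δ = min(2, ϵ)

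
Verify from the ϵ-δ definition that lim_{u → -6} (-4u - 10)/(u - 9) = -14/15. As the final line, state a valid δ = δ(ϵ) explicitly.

δ = min(15/2, (225/92)ϵ)

Let ϵ > 0 be given. We want δ > 0 with 0 < |u + 6| < δ ⇒ |(-4u - 10)/(u - 9) + 14/15| < ϵ.
Combining over a common denominator, (-4u - 10)/(u - 9) + 14/15 = [(-4u - 10)·(-15) − 14·(u - 9)] / [(-15)·(u - 9)] = 46(u + 6) / ((-15)(u - 9)).
So |(-4u - 10)/(u - 9) + 14/15| = 46|u + 6| / (15·|u − 9|).
Restrict δ ≤ 15/2. Then |u + 6| < 15/2 gives |u − 9| = |(u + 6) + (-15)| ≥ 15 − 15/2 = 15/2.
Hence |(-4u - 10)/(u - 9) + 14/15| < 46|u + 6|/(15·(15/2)) = (92/225)|u + 6|, which is < ϵ once |u + 6| < (225/92)ϵ.
Take δ = min(15/2, (225/92)ϵ). Then 0 < |u + 6| < δ forces both bounds, so |(-4u - 10)/(u - 9) + 14/15| < ϵ.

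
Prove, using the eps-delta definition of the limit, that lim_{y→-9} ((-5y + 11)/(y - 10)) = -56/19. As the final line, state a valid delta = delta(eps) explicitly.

Suppose eps > 0. We want delta > 0 with 0 < |y + 9| < delta ⇒ |(-5y + 11)/(y - 10) + 56/19| < eps.
Combining over a common denominator, (-5y + 11)/(y - 10) + 56/19 = [(-5y + 11)·(-19) − 56·(y - 10)] / [(-19)·(y - 10)] = 39(y + 9) / ((-19)(y - 10)).
So |(-5y + 11)/(y - 10) + 56/19| = 39|y + 9| / (19·|y − 10|).
Require delta ≤ 19/2, so |y − 10| ≥ |-19| − |y + 9| > 19 − 19/2 = 19/2.
Hence |(-5y + 11)/(y - 10) + 56/19| < 39|y + 9|/(19·(19/2)) = (78/361)|y + 9|, which is < eps once |y + 9| < (361/78)eps.
Take delta = min(19/2, (361/78)eps). Then 0 < |y + 9| < delta forces both bounds, so |(-5y + 11)/(y - 10) + 56/19| < eps.

delta = min(19/2, (361/78)eps)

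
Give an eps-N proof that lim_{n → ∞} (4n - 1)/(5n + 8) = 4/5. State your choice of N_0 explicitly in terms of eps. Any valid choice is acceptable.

Suppose eps > 0. For n ≥ 1, |(4n - 1)/(5n + 8) − (4/5)| = |-37|/(5(5n + 8)) = 37/(5(5n + 8)).
Since 5n + 8 ≥ 5n for n ≥ 1, this is ≤ 37/(5·5n) = (37/25)/n.
So |(4n - 1)/(5n + 8) − (4/5)| < eps whenever n > (37/25)/eps.
Take N_0 = (37/25)/eps. If n > N_0 then |(4n - 1)/(5n + 8) − (4/5)| ≤ (37/25)/n < eps.

N_0 = (37/25)/eps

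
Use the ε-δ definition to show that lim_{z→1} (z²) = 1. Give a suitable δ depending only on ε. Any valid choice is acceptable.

Fix ε > 0. We seek δ > 0 with 0 < |z − 1| < δ ⇒ |z² − 1| < ε.
Factor: z² − 1 = (z − 1)(z + 1), so |z² − 1| = |z − 1|·|z + 1|.
Impose δ ≤ 1 so that |z| < 2; then |z + 1| ≤ 3.
Hence |z² − 1| ≤ 3|z − 1|, which is < ε once |z − 1| < ε/3.
Take δ = min(1, ε/3). If 0 < |z − 1| < δ then both bounds hold and |z² − 1| ≤ 3|z − 1| < 3·(ε/3) = ε.

δ = min(1, ε/3)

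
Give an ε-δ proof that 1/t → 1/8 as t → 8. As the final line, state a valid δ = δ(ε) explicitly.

Let ε > 0 be given. We seek δ > 0 such that 0 < |t − 8| < δ implies |1/t − (1/8)| < ε.
|1/t − (1/8)| = |8 − t|/(8·|t|) = |t − 8|/(8|t|).
Restrict δ ≤ 4. Then |t − 8| < 4 gives |t| > 4, so 8|t| > 32.
Then |1/t − (1/8)| < |t − 8|/32, which is < ε when |t − 8| < 32ε.
Take δ = min(4, 32ε). Then 0 < |t − 8| < δ gives both |t − 8| < 4 and |t − 8| < 32ε, so |1/t − (1/8)| < ε.

δ = min(4, 32ε)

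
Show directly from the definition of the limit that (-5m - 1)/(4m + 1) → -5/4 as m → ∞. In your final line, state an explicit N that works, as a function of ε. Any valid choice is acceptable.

Fix ε > 0. For m ≥ 1, |(-5m - 1)/(4m + 1) + 5/4| = |1|/(4(4m + 1)) = 1/(4(4m + 1)).
Since 4m + 1 ≥ 4m for m ≥ 1, this is ≤ 1/(4·4m) = (1/16)/m.
So |(-5m - 1)/(4m + 1) + 5/4| < ε whenever m > (1/16)/ε.
Take N = (1/16)/ε. If m > N then |(-5m - 1)/(4m + 1) + 5/4| ≤ (1/16)/m < ε.

N = (1/16)/ε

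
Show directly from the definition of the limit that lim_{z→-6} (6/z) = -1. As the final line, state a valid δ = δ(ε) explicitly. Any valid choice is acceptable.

Suppose ε > 0. We seek δ > 0 such that 0 < |z + 6| < δ implies |6/z + 1| < ε.
|6/z + 1| = 6·|-6 − z|/(6·|z|) = 6|z + 6|/(6|z|).
Restrict δ ≤ 3. Then |z + 6| < 3 gives |z| > 3, so 6|z| > 18.
Then |6/z + 1| < 6|z + 6|/18, which is < ε when |z + 6| < 3ε.
Take δ = min(3, 3ε). Then 0 < |z + 6| < δ gives both |z + 6| < 3 and |z + 6| < 3ε, so |6/z + 1| < ε.

δ = min(3, 3ε)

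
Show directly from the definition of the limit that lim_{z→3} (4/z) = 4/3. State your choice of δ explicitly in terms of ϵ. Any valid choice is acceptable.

δ = min(3/2, (9/8)ϵ)

Let ϵ > 0 be given. We seek δ > 0 such that 0 < |z − 3| < δ implies |4/z − (4/3)| < ϵ.
|4/z − (4/3)| = 4·|3 − z|/(3·|z|) = 4|z − 3|/(3|z|).
Require δ ≤ 3/2 so that |z| > 3 − 3/2 = 3/2, hence 3|z| > 9/2.
Then |4/z − (4/3)| < 4|z − 3|/(9/2), which is < ϵ when |z − 3| < (9/8)ϵ.
Take δ = min(3/2, (9/8)ϵ). Then 0 < |z − 3| < δ gives both |z − 3| < 3/2 and |z − 3| < (9/8)ϵ, so |4/z − (4/3)| < ϵ.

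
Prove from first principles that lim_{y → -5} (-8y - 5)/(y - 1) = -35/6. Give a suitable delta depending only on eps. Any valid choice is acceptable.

Fix eps > 0. We want delta > 0 with 0 < |y + 5| < delta ⇒ |(-8y - 5)/(y - 1) + 35/6| < eps.
Combining over a common denominator, (-8y - 5)/(y - 1) + 35/6 = [(-8y - 5)·(-6) − 35·(y - 1)] / [(-6)·(y - 1)] = 13(y + 5) / ((-6)(y - 1)).
So |(-8y - 5)/(y - 1) + 35/6| = 13|y + 5| / (6·|y − 1|).
Restrict delta ≤ 3. Then |y + 5| < 3 gives |y − 1| = |(y + 5) + (-6)| ≥ 6 − 3 = 3.
Hence |(-8y - 5)/(y - 1) + 35/6| < 13|y + 5|/(6·3) = (13/18)|y + 5|, which is < eps once |y + 5| < (18/13)eps.
Take delta = min(3, (18/13)eps). Then 0 < |y + 5| < delta forces both bounds, so |(-8y - 5)/(y - 1) + 35/6| < eps.

delta = min(3, (18/13)eps)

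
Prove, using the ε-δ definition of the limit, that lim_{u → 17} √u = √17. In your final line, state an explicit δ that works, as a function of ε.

δ = min(17, √17·ε)

Suppose ε > 0. We want δ > 0 such that 0 < |u − 17| < δ implies |√u − √17| < ε.
Rationalise: √u − √17 = (u − 17)/(√u + √17), so |√u − √17| = |u − 17|/(√u + √17).
Restrict δ ≤ 17 so that |u − 17| < 17 forces u > 0, and then √u + √17 > √17.
Hence |√u − √17| < |u − 17|/√17, which is < ε once |u − 17| < √17·ε.
Take δ = min(17, √17·ε). If 0 < |u − 17| < δ then u > 0 and |√u − √17| < |u − 17|/√17 < ε.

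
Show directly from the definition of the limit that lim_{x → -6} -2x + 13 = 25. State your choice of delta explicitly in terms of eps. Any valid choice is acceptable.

delta = eps/2

Fix eps > 0. We need delta > 0 so that 0 < |x + 6| < delta implies |(-2x + 13) − 25| < eps.
|(-2x + 13) − 25| = |-2x - 12| = 2|x + 6|.
Thus it suffices that |x + 6| < eps/2.
Choosing delta = eps/2 gives |(-2x + 13) − 25| = 2|x + 6| < eps whenever |x + 6| < delta.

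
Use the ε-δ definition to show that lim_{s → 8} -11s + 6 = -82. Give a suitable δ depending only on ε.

δ = ε/11

Fix ε > 0. We need δ > 0 so that 0 < |s − 8| < δ implies |(-11s + 6) + 82| < ε.
Since (-11s + 6) + 82 = -11(s − 8), we have |(-11s + 6) + 82| = 11|s − 8|.
Thus it suffices that |s − 8| < ε/11.
Choosing δ = ε/11 gives |(-11s + 6) + 82| = 11|s − 8| < ε whenever |s − 8| < δ.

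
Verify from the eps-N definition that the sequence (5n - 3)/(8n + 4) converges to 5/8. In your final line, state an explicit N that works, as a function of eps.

N = (11/16)/eps

Suppose eps > 0. For n ≥ 1, |(5n - 3)/(8n + 4) − (5/8)| = |-44|/(8(8n + 4)) = 44/(8(8n + 4)).
Since 8n + 4 ≥ 8n for n ≥ 1, this is ≤ 44/(8·8n) = (11/16)/n.
So |(5n - 3)/(8n + 4) − (5/8)| < eps whenever n > (11/16)/eps.
Take N = (11/16)/eps. If n > N then |(5n - 3)/(8n + 4) − (5/8)| ≤ (11/16)/n < eps.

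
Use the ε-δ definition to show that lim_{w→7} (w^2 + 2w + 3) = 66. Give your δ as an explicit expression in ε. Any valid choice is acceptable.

Let ε > 0 be given. We want δ > 0 such that 0 < |w − 7| < δ implies |(w^2 + 2w + 3) − 66| < ε.
(w^2 + 2w + 3) − 66 = w^2 + 2w - 63 = (w − 7)(w + 9).
So |(w^2 + 2w + 3) − 66| = |w − 7|·|w + 9|.
Assume first that |w − 7| < 1, so |w| < 8. Then |w + 9| ≤ 8 + 9 = 17.
Hence |(w^2 + 2w + 3) − 66| ≤ 17|w − 7| < ε provided |w − 7| < ε/17.
Take δ = min(1, ε/17). Then 0 < |w − 7| < δ gives both |w − 7| < 1 and |w − 7| < ε/17, so |(w^2 + 2w + 3) − 66| < ε.

δ = min(1, ε/17)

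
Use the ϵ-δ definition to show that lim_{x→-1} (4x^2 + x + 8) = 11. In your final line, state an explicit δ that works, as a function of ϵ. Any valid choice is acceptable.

δ = min(2, ϵ/15)

Let ϵ > 0 be given. We want δ > 0 such that 0 < |x + 1| < δ implies |(4x^2 + x + 8) − 11| < ϵ.
(4x^2 + x + 8) − 11 = 4x^2 + x - 3 = (x + 1)(4x - 3).
So |(4x^2 + x + 8) − 11| = |x + 1|·|4x - 3|.
Assume first that |x + 1| < 2, so |x| < 3. Then |4x - 3| ≤ 4·3 + 3 = 15.
Hence |(4x^2 + x + 8) − 11| ≤ 15|x + 1| < ϵ provided |x + 1| < ϵ/15.
Choosing δ = min(2, ϵ/15) ensures both conditions, hence |(4x^2 + x + 8) − 11| < ϵ.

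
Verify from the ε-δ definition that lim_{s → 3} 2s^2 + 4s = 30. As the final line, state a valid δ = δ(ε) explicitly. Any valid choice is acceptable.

Let ε > 0 be given. We want δ > 0 such that 0 < |s − 3| < δ implies |(2s^2 + 4s) − 30| < ε.
(2s^2 + 4s) − 30 = 2s^2 + 4s - 30 = (s − 3)(2s + 10).
So |(2s^2 + 4s) − 30| = |s − 3|·|2s + 10|.
Require δ ≤ 2. Then |s − 3| < 2 gives |s| < 5, and by the triangle inequality |2s + 10| ≤ 2·5 + 10 = 20.
Hence |(2s^2 + 4s) − 30| ≤ 20|s − 3| < ε provided |s − 3| < ε/20.
Choosing δ = min(2, ε/20) ensures both conditions, hence |(2s^2 + 4s) − 30| < ε.

δ = min(2, ε/20)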